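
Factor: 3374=2^1*7^1 *241^1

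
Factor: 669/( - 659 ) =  - 3^1*223^1 * 659^( - 1)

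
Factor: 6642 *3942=26182764 = 2^2*3^7*41^1  *73^1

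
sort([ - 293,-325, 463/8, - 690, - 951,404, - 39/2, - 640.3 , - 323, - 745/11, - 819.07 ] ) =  [ - 951,-819.07,-690,-640.3, - 325,- 323, - 293, - 745/11, - 39/2,463/8, 404 ]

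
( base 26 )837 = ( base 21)C9C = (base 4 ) 1111311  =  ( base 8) 12565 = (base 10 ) 5493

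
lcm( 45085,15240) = 1082040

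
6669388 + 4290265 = 10959653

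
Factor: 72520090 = 2^1*5^1*317^1*22877^1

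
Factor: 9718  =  2^1 * 43^1*113^1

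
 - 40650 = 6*(  -  6775 ) 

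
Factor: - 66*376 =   -  24816  =  - 2^4 * 3^1*11^1*47^1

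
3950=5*790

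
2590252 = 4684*553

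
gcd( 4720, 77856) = 16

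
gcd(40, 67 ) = 1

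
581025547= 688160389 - 107134842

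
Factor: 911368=2^3*113921^1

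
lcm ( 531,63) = 3717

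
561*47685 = 26751285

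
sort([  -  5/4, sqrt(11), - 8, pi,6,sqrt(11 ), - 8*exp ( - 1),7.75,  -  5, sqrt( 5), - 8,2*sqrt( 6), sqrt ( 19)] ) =[-8, - 8, - 5, - 8 * exp( - 1), - 5/4, sqrt(5),pi, sqrt( 11 ) , sqrt(11), sqrt(19),2*sqrt( 6 ), 6,7.75]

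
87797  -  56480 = 31317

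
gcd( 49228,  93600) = 4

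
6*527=3162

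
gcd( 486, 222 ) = 6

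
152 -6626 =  - 6474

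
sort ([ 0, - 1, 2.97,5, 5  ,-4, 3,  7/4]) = [ - 4, -1,0,7/4,2.97,3, 5, 5]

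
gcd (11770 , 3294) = 2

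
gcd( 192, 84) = 12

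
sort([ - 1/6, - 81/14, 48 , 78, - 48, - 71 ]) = [  -  71, - 48, - 81/14, -1/6,48, 78 ]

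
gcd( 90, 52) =2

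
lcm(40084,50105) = 200420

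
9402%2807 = 981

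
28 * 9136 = 255808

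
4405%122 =13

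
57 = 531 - 474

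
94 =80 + 14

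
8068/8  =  2017/2 = 1008.50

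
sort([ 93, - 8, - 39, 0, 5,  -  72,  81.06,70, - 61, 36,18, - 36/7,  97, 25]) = [ - 72, - 61, - 39,  -  8, - 36/7, 0, 5,18,25,  36,  70,81.06,93, 97]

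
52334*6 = 314004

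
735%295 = 145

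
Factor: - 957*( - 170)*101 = 16431690 = 2^1*3^1*5^1*11^1*17^1*29^1*101^1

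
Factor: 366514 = 2^1*401^1*457^1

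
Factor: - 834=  - 2^1*3^1*139^1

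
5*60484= 302420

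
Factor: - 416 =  - 2^5*13^1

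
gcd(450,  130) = 10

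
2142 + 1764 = 3906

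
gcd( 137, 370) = 1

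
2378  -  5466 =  - 3088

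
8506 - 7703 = 803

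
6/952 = 3/476 = 0.01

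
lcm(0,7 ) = 0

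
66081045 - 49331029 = 16750016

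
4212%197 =75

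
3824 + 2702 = 6526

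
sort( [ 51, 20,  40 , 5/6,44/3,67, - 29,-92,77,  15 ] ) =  [ - 92, - 29, 5/6, 44/3, 15, 20, 40,51 , 67,77 ]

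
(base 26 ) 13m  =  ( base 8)1410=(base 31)p1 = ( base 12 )548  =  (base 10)776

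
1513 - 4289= -2776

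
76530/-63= - 1215 +5/21 = - 1214.76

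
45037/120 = 45037/120 = 375.31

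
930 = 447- - 483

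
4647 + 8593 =13240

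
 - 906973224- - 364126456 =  - 542846768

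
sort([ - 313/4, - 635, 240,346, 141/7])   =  [ - 635,-313/4, 141/7,240,346 ]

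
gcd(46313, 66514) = 1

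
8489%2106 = 65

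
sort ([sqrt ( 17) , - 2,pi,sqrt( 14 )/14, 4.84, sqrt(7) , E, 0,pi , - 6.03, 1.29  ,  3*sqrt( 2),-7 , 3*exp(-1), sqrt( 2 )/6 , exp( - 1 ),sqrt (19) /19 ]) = [ -7,-6.03,-2,0, sqrt( 19 ) /19,sqrt( 2)/6 , sqrt ( 14 ) /14 , exp(-1),3 * exp( -1), 1.29,sqrt( 7 ) , E, pi, pi,sqrt(17),3*sqrt( 2 ), 4.84 ] 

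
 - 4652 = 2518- 7170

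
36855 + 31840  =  68695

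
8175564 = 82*99702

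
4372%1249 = 625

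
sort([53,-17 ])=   [-17, 53 ]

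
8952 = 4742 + 4210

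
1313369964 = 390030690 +923339274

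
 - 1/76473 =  - 1 + 76472/76473 = - 0.00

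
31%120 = 31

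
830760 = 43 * 19320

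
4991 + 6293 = 11284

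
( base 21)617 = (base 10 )2674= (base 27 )3I1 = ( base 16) A72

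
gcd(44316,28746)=18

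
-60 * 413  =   - 24780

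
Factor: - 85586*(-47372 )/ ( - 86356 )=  -2^1*13^1*911^1 * 21589^( - 1 ) * 42793^1 = - 1013594998/21589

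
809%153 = 44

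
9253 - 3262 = 5991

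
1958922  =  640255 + 1318667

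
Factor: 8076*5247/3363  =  2^2 * 3^2*11^1*19^( -1)*53^1*59^( - 1 )*673^1 = 14124924/1121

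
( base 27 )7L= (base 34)66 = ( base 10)210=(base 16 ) D2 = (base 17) c6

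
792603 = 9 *88067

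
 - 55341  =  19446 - 74787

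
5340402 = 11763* 454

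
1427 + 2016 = 3443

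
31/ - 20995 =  - 31/20995 = - 0.00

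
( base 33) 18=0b101001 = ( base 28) 1D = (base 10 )41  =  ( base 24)1H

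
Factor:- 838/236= - 419/118 = - 2^(  -  1) * 59^( - 1)*419^1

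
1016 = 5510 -4494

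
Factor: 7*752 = 5264=2^4*7^1*47^1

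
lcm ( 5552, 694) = 5552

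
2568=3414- 846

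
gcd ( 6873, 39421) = 79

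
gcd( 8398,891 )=1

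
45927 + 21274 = 67201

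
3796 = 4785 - 989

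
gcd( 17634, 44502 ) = 6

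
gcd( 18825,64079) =1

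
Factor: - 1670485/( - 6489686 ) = 2^( - 1)*5^1*7^ ( - 1) * 61^1*5477^1 * 463549^ ( - 1)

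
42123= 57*739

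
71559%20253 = 10800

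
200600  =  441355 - 240755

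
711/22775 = 711/22775 = 0.03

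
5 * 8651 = 43255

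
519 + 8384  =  8903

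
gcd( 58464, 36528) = 48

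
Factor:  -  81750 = -2^1 * 3^1*5^3*109^1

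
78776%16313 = 13524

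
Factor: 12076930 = 2^1*5^1 * 191^1*6323^1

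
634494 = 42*15107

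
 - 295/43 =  - 7 + 6/43= -6.86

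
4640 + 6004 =10644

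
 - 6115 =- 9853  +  3738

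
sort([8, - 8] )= [ -8,8]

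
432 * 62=26784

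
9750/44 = 4875/22 = 221.59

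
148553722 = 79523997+69029725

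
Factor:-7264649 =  - 7^1*47^1*71^1*311^1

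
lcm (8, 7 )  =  56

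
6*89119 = 534714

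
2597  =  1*2597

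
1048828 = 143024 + 905804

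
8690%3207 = 2276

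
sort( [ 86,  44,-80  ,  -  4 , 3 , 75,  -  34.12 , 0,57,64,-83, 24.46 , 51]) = [  -  83,-80, - 34.12,  -  4,0, 3, 24.46 , 44 , 51, 57,64 , 75,86 ] 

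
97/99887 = 97/99887 = 0.00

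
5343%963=528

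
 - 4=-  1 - 3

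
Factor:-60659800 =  - 2^3 * 5^2 * 303299^1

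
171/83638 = 9/4402= 0.00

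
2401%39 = 22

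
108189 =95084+13105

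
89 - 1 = 88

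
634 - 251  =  383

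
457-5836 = -5379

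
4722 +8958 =13680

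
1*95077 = 95077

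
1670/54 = 30 + 25/27 =30.93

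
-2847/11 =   -  259 + 2/11 = - 258.82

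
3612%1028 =528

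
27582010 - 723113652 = -695531642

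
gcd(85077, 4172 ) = 1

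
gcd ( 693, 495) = 99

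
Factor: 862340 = 2^2*5^1*43117^1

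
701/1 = 701 = 701.00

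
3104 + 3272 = 6376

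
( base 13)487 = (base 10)787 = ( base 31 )pc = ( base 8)1423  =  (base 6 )3351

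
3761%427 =345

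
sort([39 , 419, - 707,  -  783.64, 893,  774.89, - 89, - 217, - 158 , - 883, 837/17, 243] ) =[ - 883, - 783.64, - 707,-217, - 158, - 89,  39 , 837/17,243,  419, 774.89, 893 ] 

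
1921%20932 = 1921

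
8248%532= 268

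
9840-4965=4875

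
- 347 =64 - 411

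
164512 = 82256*2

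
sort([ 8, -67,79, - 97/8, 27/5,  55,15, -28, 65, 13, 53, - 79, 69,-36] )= [ - 79 , - 67,-36, - 28 , - 97/8,27/5,8,13,15,53, 55,65,69,79] 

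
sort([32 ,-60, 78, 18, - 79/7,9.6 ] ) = [ - 60,  -  79/7,9.6,18, 32,78 ]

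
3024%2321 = 703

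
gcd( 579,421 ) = 1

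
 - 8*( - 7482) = 59856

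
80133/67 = 80133/67= 1196.01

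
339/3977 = 339/3977 = 0.09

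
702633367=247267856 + 455365511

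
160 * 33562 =5369920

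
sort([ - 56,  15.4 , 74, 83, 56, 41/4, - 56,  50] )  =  [ - 56, - 56, 41/4, 15.4,50, 56,74,83 ]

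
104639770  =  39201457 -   -  65438313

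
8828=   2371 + 6457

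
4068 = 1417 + 2651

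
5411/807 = 6 + 569/807=6.71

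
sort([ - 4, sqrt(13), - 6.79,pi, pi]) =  [ - 6.79, - 4, pi, pi,sqrt(13)]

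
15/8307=5/2769=0.00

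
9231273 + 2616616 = 11847889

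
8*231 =1848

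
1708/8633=1708/8633 = 0.20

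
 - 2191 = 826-3017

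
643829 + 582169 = 1225998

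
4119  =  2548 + 1571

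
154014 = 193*798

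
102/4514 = 51/2257= 0.02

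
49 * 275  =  13475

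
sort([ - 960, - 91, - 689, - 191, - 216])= [ - 960, - 689, - 216 , - 191, - 91]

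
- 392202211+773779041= 381576830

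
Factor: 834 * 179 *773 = 2^1*3^1 * 139^1 * 179^1*773^1 = 115398078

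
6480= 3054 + 3426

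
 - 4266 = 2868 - 7134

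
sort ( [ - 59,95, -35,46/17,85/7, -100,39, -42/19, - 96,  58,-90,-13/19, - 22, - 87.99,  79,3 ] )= [ - 100,-96, - 90, - 87.99,  -  59,-35, - 22, - 42/19,-13/19,46/17,3,85/7,39,58,79, 95] 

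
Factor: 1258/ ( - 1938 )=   -37/57 = - 3^( - 1)*19^(-1) * 37^1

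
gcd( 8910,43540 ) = 10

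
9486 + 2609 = 12095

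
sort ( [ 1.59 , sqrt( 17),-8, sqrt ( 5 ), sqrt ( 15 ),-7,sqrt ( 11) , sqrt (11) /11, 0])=[ - 8, - 7, 0,sqrt(11)/11,1.59, sqrt(5), sqrt(11),sqrt ( 15),sqrt( 17) ] 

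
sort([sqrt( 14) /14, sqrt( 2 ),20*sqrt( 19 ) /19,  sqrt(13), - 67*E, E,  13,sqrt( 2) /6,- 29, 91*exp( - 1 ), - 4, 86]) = [-67*E,-29, -4,sqrt( 2) /6,sqrt(14) /14, sqrt( 2 ), E , sqrt( 13), 20 * sqrt( 19) /19,13, 91*exp(-1 ), 86]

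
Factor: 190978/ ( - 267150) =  - 697/975 = -  3^( - 1 )* 5^( - 2 ) * 13^( - 1)*17^1*41^1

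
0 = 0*520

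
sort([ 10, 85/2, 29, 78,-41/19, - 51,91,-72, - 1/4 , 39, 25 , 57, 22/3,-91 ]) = [ - 91,-72 , - 51, - 41/19 ,-1/4, 22/3,10, 25,  29 , 39,85/2, 57, 78,91]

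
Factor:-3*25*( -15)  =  1125 = 3^2*5^3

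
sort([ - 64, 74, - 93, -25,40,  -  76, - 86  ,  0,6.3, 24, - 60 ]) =[ - 93, - 86, - 76, - 64, - 60, - 25,0,6.3,  24,40,74]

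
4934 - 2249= 2685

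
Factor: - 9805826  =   - 2^1*4902913^1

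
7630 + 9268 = 16898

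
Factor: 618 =2^1*3^1*103^1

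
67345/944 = 67345/944 =71.34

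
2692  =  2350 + 342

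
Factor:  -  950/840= - 95/84 = - 2^( - 2)*3^ ( - 1)*5^1*7^( - 1) * 19^1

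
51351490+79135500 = 130486990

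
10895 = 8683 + 2212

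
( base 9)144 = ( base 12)a1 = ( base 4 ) 1321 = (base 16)79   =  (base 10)121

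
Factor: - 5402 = -2^1*37^1*73^1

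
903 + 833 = 1736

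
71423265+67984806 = 139408071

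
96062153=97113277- 1051124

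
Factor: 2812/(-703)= - 4= - 2^2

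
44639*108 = 4821012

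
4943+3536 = 8479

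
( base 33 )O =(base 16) 18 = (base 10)24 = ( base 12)20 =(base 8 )30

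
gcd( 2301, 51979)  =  59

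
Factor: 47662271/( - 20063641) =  - 13^ ( - 1) * 17^1 * 1543357^(-1)*2803663^1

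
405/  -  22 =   -  19 + 13/22 = - 18.41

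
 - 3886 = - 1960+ - 1926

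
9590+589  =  10179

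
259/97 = 259/97  =  2.67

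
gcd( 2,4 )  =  2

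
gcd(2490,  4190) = 10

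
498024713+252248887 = 750273600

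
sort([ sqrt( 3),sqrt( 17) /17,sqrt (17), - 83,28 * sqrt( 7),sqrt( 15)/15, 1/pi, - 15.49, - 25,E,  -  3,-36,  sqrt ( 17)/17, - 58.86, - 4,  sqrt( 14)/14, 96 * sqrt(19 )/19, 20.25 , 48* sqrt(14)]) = [-83, - 58.86, - 36,- 25,-15.49 , - 4, - 3,sqrt( 17 ) /17, sqrt( 17 ) /17,sqrt( 15) /15,sqrt(14) /14, 1/pi,sqrt( 3 ),E,sqrt( 17),20.25,96*sqrt ( 19)/19,28*sqrt(7 ), 48*sqrt(14)]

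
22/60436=11/30218  =  0.00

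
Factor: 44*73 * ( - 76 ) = -244112 =- 2^4*11^1*19^1 * 73^1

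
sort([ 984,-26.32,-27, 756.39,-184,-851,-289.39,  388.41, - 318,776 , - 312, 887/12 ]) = [ - 851,-318, - 312,-289.39,-184,-27,-26.32,  887/12, 388.41, 756.39, 776,984]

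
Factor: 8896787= 59^1*101^1*  1493^1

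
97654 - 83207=14447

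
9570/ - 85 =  -113+7/17 = - 112.59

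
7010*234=1640340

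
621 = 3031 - 2410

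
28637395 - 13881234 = 14756161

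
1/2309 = 1/2309 = 0.00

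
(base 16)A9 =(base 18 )97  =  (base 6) 441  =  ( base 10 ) 169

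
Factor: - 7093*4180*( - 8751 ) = 2^2*3^1*5^1*11^1*19^1*41^1*173^1*2917^1  =  259456123740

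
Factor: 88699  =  13^1*6823^1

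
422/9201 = 422/9201 = 0.05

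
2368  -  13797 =-11429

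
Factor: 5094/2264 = 2^ ( - 2 )*3^2= 9/4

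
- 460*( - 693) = 318780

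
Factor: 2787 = 3^1 *929^1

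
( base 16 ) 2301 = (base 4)2030001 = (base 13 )4104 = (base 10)8961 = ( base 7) 35061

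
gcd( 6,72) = 6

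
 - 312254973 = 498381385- 810636358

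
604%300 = 4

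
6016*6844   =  41173504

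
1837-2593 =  - 756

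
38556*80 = 3084480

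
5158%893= 693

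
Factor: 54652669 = 23^1 * 2376203^1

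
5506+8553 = 14059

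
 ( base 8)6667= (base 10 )3511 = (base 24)627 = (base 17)c29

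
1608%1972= 1608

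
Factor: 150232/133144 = 211/187=11^( - 1 )*17^( - 1 )*211^1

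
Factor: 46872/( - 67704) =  -3^2*13^ ( - 1)=- 9/13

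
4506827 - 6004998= - 1498171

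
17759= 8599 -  - 9160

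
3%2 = 1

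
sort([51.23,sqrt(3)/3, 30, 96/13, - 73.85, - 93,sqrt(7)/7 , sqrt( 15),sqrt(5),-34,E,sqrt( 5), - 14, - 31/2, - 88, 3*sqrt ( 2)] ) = [  -  93,-88, - 73.85, - 34 ,-31/2 ,-14,sqrt( 7)/7,sqrt ( 3 ) /3,sqrt ( 5), sqrt (5),E,sqrt( 15), 3*sqrt( 2), 96/13, 30,51.23]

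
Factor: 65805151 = 19^1*3463429^1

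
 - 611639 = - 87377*7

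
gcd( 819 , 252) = 63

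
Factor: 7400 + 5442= 12842 = 2^1*6421^1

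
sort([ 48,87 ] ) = [48,87 ]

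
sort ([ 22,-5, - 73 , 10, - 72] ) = [ - 73 ,-72,  -  5, 10,  22]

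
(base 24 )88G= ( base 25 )7hg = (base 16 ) 12D0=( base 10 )4816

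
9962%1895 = 487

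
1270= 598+672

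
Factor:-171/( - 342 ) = 2^(- 1 ) = 1/2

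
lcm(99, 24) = 792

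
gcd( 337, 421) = 1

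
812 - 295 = 517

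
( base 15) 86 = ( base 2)1111110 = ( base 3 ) 11200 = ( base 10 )126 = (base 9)150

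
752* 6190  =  4654880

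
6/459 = 2/153 = 0.01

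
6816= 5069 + 1747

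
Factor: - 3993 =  - 3^1*11^3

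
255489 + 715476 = 970965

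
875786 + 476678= 1352464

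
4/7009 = 4/7009 = 0.00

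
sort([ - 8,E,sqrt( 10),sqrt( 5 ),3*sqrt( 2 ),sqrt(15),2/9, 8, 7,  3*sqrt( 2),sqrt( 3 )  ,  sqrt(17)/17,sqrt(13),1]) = [ - 8,2/9, sqrt( 17)/17, 1, sqrt( 3),sqrt( 5),E, sqrt( 10),sqrt( 13), sqrt(15 ),3*sqrt ( 2),3 *sqrt(2 ),7,  8]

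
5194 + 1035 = 6229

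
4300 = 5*860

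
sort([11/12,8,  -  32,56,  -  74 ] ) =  [ - 74, - 32,11/12,8, 56]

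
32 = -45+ 77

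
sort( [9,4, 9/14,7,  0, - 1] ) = [ - 1,0, 9/14,4,  7, 9] 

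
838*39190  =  32841220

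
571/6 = 95 +1/6  =  95.17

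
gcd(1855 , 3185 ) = 35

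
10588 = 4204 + 6384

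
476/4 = 119 = 119.00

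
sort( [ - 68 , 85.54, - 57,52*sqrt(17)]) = [ - 68, - 57,85.54,  52*sqrt( 17)]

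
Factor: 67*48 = 3216 = 2^4*3^1* 67^1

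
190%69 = 52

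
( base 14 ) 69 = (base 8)135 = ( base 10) 93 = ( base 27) 3c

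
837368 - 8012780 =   -  7175412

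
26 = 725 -699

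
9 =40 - 31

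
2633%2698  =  2633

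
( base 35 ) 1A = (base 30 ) 1f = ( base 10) 45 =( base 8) 55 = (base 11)41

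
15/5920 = 3/1184 =0.00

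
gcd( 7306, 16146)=26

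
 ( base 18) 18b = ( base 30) FT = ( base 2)111011111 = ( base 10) 479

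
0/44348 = 0 = 0.00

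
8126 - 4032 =4094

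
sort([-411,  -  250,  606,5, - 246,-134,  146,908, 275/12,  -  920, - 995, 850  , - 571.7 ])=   [  -  995,-920, - 571.7, - 411,  -  250, - 246,- 134, 5,275/12,146,  606,  850, 908 ] 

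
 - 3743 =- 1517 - 2226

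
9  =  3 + 6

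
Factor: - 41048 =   -  2^3 *7^1* 733^1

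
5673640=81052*70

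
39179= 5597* 7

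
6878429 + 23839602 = 30718031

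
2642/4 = 1321/2 = 660.50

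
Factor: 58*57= 3306  =  2^1*3^1*19^1*29^1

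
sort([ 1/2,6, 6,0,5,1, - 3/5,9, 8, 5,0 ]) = [ - 3/5,  0,0,1/2, 1,5,5,6,6,8, 9 ]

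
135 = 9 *15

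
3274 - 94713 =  - 91439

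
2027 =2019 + 8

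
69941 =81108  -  11167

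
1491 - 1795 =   -  304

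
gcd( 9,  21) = 3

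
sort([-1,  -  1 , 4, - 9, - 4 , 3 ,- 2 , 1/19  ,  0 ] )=[-9, - 4,  -  2,  -  1 , - 1, 0,1/19,3,4 ] 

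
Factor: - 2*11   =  -2^1*11^1= -22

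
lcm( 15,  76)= 1140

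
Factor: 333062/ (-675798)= - 3^( - 1)*163^(-1 )*241^1=- 241/489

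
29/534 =29/534 = 0.05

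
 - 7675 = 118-7793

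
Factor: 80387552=2^5*7^1*41^1*8753^1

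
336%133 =70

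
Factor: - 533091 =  - 3^1*13^1*13669^1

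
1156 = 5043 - 3887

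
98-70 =28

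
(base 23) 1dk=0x350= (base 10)848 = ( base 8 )1520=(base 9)1142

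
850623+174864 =1025487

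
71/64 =71/64= 1.11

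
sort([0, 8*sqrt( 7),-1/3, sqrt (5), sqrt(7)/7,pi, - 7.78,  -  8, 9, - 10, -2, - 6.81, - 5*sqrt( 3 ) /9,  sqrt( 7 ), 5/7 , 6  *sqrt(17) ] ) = [ -10,-8, - 7.78, - 6.81, - 2, - 5* sqrt( 3)/9, - 1/3, 0, sqrt(7) /7, 5/7,sqrt( 5 ), sqrt(7 ),pi , 9,8*sqrt(7), 6*sqrt(17) ] 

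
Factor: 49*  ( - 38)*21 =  - 39102 = - 2^1*3^1*7^3*19^1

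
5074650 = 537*9450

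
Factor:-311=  - 311^1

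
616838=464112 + 152726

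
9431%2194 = 655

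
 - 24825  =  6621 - 31446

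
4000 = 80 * 50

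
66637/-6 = -66637/6 = - 11106.17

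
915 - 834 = 81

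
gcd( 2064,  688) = 688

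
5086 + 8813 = 13899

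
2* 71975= 143950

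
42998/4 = 10749 + 1/2 = 10749.50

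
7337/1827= 253/63=4.02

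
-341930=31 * ( - 11030) 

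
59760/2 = 29880 = 29880.00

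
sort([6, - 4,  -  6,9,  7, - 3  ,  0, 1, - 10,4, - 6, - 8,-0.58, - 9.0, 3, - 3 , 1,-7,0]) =[ - 10,-9.0, - 8,- 7, - 6, - 6 , - 4, - 3, - 3, - 0.58,0, 0, 1,1,3,  4,6, 7,  9] 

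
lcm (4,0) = 0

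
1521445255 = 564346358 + 957098897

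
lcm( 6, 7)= 42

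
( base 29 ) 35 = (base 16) 5c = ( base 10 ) 92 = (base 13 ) 71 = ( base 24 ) 3k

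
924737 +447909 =1372646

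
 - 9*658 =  - 5922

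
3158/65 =48 +38/65 = 48.58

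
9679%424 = 351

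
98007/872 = 98007/872 = 112.39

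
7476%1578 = 1164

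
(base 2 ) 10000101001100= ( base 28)AOC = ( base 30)9e4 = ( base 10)8524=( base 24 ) ej4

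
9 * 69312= 623808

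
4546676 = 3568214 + 978462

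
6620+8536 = 15156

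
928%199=132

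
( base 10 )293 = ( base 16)125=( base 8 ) 445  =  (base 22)D7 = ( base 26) b7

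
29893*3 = 89679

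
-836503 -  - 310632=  - 525871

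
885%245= 150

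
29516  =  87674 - 58158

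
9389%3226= 2937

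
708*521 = 368868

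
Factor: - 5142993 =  - 3^1 * 17^1*31^1*3253^1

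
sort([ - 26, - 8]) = [ - 26, -8 ]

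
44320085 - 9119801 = 35200284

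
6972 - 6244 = 728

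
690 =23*30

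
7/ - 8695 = -1+8688/8695 = - 0.00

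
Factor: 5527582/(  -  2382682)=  - 53^1*52147^1 * 1191341^( - 1)= - 2763791/1191341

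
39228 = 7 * 5604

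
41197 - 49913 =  - 8716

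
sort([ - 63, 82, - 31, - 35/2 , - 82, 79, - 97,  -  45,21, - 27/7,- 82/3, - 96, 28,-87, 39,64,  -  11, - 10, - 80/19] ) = [ - 97,-96, - 87, - 82, - 63, - 45, - 31, - 82/3,  -  35/2, - 11, - 10, - 80/19, - 27/7, 21,28,39,64, 79,82] 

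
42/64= 21/32= 0.66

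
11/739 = 11/739 = 0.01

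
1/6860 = 1/6860=0.00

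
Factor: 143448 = 2^3*  3^1* 43^1*139^1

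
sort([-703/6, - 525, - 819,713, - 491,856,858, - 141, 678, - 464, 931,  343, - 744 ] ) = [-819, - 744, - 525,-491, - 464,-141, -703/6, 343, 678, 713, 856, 858,931 ] 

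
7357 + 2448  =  9805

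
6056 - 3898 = 2158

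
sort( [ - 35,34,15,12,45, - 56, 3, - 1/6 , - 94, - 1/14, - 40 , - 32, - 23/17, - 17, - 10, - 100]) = [- 100, - 94, - 56,-40, - 35,-32, - 17,  -  10, - 23/17, - 1/6, - 1/14,3,12,15,34,45]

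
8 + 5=13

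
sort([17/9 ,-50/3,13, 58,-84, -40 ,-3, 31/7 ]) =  [-84,-40 , - 50/3 , - 3, 17/9,31/7 , 13,58]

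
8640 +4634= 13274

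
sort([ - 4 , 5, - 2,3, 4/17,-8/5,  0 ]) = [ -4,-2 , - 8/5,0, 4/17 , 3,5]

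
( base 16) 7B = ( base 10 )123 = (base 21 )5i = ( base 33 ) 3o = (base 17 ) 74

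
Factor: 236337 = 3^1*78779^1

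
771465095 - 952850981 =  - 181385886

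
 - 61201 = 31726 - 92927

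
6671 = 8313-1642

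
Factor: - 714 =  - 2^1*3^1*7^1*17^1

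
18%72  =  18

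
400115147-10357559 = 389757588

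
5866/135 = 5866/135 = 43.45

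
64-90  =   - 26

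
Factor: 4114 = 2^1*11^2*17^1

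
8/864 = 1/108 = 0.01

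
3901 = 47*83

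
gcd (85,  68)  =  17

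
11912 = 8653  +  3259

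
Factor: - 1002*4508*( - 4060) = 2^5*3^1*5^1*7^3*23^1*29^1*167^1 = 18339084960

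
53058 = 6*8843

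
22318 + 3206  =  25524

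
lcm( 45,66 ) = 990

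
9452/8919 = 1  +  533/8919 = 1.06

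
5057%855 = 782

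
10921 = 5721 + 5200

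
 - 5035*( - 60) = 302100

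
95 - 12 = 83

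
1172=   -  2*(-586) 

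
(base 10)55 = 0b110111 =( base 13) 43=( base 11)50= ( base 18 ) 31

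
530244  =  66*8034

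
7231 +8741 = 15972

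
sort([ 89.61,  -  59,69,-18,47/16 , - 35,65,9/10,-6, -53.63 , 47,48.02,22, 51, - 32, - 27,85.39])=[-59,  -  53.63, - 35,-32,  -  27,-18  ,-6, 9/10 , 47/16,  22,47,48.02,  51,65,69, 85.39,89.61]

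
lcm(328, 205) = 1640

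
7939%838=397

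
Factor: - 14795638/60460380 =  - 7397819/30230190 = - 2^ ( -1)* 3^( - 2 ) * 5^( -1 )*11^2*13^1*383^(-1)*877^(  -  1 )*4703^1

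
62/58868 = 31/29434  =  0.00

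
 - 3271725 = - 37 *88425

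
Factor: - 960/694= - 480/347 = -2^5*3^1 * 5^1*347^(-1 )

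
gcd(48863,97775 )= 1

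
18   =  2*9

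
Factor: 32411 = 32411^1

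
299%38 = 33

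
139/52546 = 139/52546=0.00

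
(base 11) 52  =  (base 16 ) 39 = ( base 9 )63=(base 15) 3C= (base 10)57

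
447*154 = 68838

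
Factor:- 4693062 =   -  2^1*3^1*11^1 * 211^1*337^1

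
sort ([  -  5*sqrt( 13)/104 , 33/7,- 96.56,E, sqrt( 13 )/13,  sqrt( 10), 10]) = [ -96.56,-5*sqrt( 13)/104,sqrt( 13)/13 , E,sqrt(10), 33/7, 10 ] 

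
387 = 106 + 281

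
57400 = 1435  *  40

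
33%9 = 6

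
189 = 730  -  541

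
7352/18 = 408 +4/9=408.44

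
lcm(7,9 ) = 63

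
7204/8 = 900 + 1/2 = 900.50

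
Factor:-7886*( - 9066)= 71494476 = 2^2 * 3^1*1511^1*3943^1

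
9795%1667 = 1460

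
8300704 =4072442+4228262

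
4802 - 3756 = 1046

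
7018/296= 3509/148  =  23.71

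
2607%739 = 390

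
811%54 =1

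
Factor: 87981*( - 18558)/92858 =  - 3^3 * 29^( -1)*1031^1* 1601^ (-1 )*29327^1 = - 816375699/46429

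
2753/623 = 2753/623 = 4.42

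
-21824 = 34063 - 55887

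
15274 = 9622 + 5652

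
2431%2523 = 2431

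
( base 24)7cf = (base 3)12221120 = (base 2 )1000011101111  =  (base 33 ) 3wc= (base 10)4335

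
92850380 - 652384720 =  - 559534340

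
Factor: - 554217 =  - 3^1*17^1*10867^1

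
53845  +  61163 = 115008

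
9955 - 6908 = 3047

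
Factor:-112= -2^4*7^1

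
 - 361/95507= -361/95507 = - 0.00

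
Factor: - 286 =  - 2^1 *11^1*13^1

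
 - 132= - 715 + 583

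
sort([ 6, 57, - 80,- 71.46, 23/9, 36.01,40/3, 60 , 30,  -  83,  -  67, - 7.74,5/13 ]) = [ - 83, - 80, - 71.46, - 67, -7.74, 5/13,23/9,  6,40/3, 30,36.01  ,  57,  60] 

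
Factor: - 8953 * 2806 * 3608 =  -  90640601744 =- 2^4*7^1 * 11^1 * 23^1* 41^1*61^1*1279^1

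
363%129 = 105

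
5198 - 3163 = 2035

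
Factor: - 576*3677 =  - 2117952 = - 2^6*3^2* 3677^1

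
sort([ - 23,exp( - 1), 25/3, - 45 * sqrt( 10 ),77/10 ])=[ - 45 *sqrt( 10 ) ,  -  23,  exp( - 1) , 77/10,25/3 ]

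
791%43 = 17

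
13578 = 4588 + 8990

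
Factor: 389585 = 5^1*7^1*11131^1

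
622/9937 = 622/9937 = 0.06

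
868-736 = 132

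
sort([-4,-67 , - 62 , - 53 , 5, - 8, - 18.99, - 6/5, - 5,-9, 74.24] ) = [-67,  -  62,-53, - 18.99,  -  9,-8, - 5, - 4, - 6/5,5,  74.24] 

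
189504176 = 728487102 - 538982926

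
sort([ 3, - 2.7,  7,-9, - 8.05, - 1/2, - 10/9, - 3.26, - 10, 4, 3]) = [-10 , - 9, - 8.05, - 3.26 , - 2.7 , - 10/9, - 1/2, 3 , 3, 4, 7 ] 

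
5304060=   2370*2238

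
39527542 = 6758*5849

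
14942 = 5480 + 9462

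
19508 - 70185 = -50677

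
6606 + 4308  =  10914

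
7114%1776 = 10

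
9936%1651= 30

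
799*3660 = 2924340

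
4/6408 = 1/1602 = 0.00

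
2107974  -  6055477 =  - 3947503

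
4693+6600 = 11293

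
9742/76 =4871/38 = 128.18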